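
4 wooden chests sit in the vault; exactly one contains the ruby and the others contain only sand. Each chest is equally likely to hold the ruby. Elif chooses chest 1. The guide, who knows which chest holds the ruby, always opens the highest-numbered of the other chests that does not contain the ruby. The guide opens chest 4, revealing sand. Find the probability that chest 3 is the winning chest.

Consider each possible location of the ruby in turn.
If it is in any of chests 1, 2, and 3 (prior 1/4 each): chest 4 is the highest-numbered option available, probability 1; weight (1/4)·1 = 1/4 each.
If it is in chest 4 (prior 1/4): the guide opened chest 4, so this case is ruled out; weight (1/4)·0 = 0.
The weights sum to 3/4.
So P(the ruby in chest 3 | the guide opened chest 4) = (1/4) / (3/4) = 1/3.

1/3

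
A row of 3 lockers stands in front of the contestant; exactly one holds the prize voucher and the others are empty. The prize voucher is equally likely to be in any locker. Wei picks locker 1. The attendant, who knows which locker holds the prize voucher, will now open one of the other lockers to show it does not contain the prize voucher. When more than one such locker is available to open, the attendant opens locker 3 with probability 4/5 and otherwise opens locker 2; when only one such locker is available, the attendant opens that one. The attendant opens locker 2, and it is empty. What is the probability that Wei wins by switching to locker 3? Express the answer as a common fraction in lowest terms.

5/6

Apply Bayes' rule, conditioning on where the prize voucher actually is.
If it is in locker 1 (prior 1/3): locker 3 is available but not opened, probability 1/5; weight (1/3)·(1/5) = 1/15.
If it is in locker 2 (prior 1/3): the attendant opened locker 2, so this case is ruled out; weight (1/3)·0 = 0.
If it is in locker 3 (prior 1/3): only locker 2 is available, probability 1; weight (1/3)·1 = 1/3.
The weights sum to 2/5.
So P(the prize voucher in locker 3 | the attendant opened locker 2) = (1/3) / (2/5) = 5/6.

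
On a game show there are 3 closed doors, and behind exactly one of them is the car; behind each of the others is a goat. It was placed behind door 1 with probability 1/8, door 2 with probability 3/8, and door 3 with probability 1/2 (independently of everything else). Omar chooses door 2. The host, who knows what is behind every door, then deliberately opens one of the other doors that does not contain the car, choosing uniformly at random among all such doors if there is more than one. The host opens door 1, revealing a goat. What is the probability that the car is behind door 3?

8/11

Consider each possible location of the car in turn.
If it is behind door 1 (prior 1/8): the host opened door 1, so this case is ruled out; weight (1/8)·0 = 0.
If it is behind door 2 (prior 3/8): the host has 2 equally likely choices, so probability 1/2; weight (3/8)·(1/2) = 3/16.
If it is behind door 3 (prior 1/2): the host has no choice, probability 1; weight (1/2)·1 = 1/2.
The weights sum to 11/16.
So P(the car behind door 3 | the host opened door 1) = (1/2) / (11/16) = 8/11.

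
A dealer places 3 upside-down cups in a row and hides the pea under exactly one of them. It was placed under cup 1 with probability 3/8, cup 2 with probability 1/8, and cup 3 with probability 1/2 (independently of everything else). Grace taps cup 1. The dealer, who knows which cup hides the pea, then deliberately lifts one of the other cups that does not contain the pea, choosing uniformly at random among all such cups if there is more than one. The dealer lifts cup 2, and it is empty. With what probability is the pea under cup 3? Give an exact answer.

Consider each possible location of the pea in turn.
If it is under cup 1 (prior 3/8): the dealer has 2 equally likely choices, so probability 1/2; weight (3/8)·(1/2) = 3/16.
If it is under cup 2 (prior 1/8): the dealer opened cup 2, so this case is ruled out; weight (1/8)·0 = 0.
If it is under cup 3 (prior 1/2): the dealer has no choice, probability 1; weight (1/2)·1 = 1/2.
The weights sum to 11/16.
So P(the pea under cup 3 | the dealer opened cup 2) = (1/2) / (11/16) = 8/11.

8/11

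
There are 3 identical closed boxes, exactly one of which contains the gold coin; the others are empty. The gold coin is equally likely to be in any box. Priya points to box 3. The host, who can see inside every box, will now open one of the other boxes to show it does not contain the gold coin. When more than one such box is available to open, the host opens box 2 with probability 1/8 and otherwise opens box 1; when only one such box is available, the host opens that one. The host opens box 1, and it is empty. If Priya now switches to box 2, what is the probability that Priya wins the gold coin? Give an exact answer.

Condition on the true location of the gold coin.
If it is in box 1 (prior 1/3): the host opened box 1, so this case is ruled out; weight (1/3)·0 = 0.
If it is in box 2 (prior 1/3): only box 1 is available, probability 1; weight (1/3)·1 = 1/3.
If it is in box 3 (prior 1/3): box 2 is available but not opened, probability 7/8; weight (1/3)·(7/8) = 7/24.
The weights sum to 5/8.
So P(the gold coin in box 2 | the host opened box 1) = (1/3) / (5/8) = 8/15.

8/15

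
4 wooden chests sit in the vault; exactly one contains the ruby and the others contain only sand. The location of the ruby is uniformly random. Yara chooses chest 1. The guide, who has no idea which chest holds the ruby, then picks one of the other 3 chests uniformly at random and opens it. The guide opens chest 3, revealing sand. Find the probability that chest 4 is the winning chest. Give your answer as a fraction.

1/3

Condition on the true location of the ruby.
If it is in any of chests 1, 2, and 4 (prior 1/4 each): the guide picks chest 3 with probability 1/3 regardless, and it is not the prize; weight (1/4)·(1/3) = 1/12 each.
If it is in chest 3 (prior 1/4): the guide opened chest 3, so this case is ruled out; weight (1/4)·0 = 0.
The weights sum to 1/4.
So P(the ruby in chest 4 | the guide opened chest 3) = (1/12) / (1/4) = 1/3.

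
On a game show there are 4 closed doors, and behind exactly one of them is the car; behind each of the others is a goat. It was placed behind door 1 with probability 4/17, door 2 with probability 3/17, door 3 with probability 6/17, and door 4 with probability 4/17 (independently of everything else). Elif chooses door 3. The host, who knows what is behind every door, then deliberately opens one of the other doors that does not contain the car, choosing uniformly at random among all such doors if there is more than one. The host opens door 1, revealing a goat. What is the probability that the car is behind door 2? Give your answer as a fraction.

3/11

Apply Bayes' rule, conditioning on where the car actually is.
If it is behind door 1 (prior 4/17): the host opened door 1, so this case is ruled out; weight (4/17)·0 = 0.
If it is behind door 2 (prior 3/17): the host has 2 equally likely choices, so probability 1/2; weight (3/17)·(1/2) = 3/34.
If it is behind door 3 (prior 6/17): the host has 3 equally likely choices, so probability 1/3; weight (6/17)·(1/3) = 2/17.
If it is behind door 4 (prior 4/17): the host has 2 equally likely choices, so probability 1/2; weight (4/17)·(1/2) = 2/17.
The weights sum to 11/34.
So P(the car behind door 2 | the host opened door 1) = (3/34) / (11/34) = 3/11.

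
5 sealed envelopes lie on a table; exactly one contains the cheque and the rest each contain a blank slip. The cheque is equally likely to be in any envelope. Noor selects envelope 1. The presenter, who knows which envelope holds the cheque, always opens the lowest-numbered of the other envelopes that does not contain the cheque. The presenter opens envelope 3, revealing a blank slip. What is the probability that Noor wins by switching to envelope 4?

0

Apply Bayes' rule, conditioning on where the cheque actually is.
If it is in any of envelopes 1, 4, and 5 (prior 1/5 each): the presenter would have opened envelope 2 instead, probability 0; weight (1/5)·0 = 0 each.
If it is in envelope 2 (prior 1/5): envelope 3 is the lowest-numbered option available, probability 1; weight (1/5)·1 = 1/5.
If it is in envelope 3 (prior 1/5): the presenter opened envelope 3, so this case is ruled out; weight (1/5)·0 = 0.
The weights sum to 1/5.
So P(the cheque in envelope 4 | the presenter opened envelope 3) = 0 / (1/5) = 0.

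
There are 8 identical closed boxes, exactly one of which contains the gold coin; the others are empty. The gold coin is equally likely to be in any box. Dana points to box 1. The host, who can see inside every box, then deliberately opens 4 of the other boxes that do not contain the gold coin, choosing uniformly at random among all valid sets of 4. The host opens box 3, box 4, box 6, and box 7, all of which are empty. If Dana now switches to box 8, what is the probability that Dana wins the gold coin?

Apply Bayes' rule, conditioning on where the gold coin actually is.
If it is in box 1 (prior 1/8): the host has 35 equally likely choices, so probability 1/35; weight (1/8)·(1/35) = 1/280.
If it is in any of boxes 2, 5, and 8 (prior 1/8 each): the host has 15 equally likely choices, so probability 1/15; weight (1/8)·(1/15) = 1/120 each.
If it is in any of boxes 3, 4, 6, and 7 (prior 1/8 each): that box was opened and seen not to hold the prize — ruled out; weight (1/8)·0 = 0 each.
The weights sum to 1/35.
So P(the gold coin in box 8 | the host opened box 3, box 4, box 6, and box 7) = (1/120) / (1/35) = 7/24.

7/24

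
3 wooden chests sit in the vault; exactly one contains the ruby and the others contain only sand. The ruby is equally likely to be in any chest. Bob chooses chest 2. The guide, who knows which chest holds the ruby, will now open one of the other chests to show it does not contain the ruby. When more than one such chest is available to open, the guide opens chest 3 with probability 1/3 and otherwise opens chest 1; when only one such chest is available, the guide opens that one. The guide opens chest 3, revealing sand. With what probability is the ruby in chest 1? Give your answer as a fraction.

3/4

Apply Bayes' rule, conditioning on where the ruby actually is.
If it is in chest 1 (prior 1/3): only chest 3 is available, probability 1; weight (1/3)·1 = 1/3.
If it is in chest 2 (prior 1/3): chest 3 is available, opened with probability 1/3; weight (1/3)·(1/3) = 1/9.
If it is in chest 3 (prior 1/3): the guide opened chest 3, so this case is ruled out; weight (1/3)·0 = 0.
The weights sum to 4/9.
So P(the ruby in chest 1 | the guide opened chest 3) = (1/3) / (4/9) = 3/4.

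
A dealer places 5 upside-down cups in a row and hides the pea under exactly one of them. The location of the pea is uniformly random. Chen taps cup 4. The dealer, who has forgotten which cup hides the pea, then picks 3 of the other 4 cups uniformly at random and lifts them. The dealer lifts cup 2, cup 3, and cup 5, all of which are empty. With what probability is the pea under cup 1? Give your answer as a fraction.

Consider each possible location of the pea in turn.
If it is under either of cups 1 and 4 (prior 1/5 each): the dealer picks exactly this set with probability 1/4 regardless, and none is the prize; weight (1/5)·(1/4) = 1/20 each.
If it is under any of cups 2, 3, and 5 (prior 1/5 each): that cup was opened and seen not to hold the prize — ruled out; weight (1/5)·0 = 0 each.
The weights sum to 1/10.
So P(the pea under cup 1 | the dealer opened cup 2, cup 3, and cup 5) = (1/20) / (1/10) = 1/2.

1/2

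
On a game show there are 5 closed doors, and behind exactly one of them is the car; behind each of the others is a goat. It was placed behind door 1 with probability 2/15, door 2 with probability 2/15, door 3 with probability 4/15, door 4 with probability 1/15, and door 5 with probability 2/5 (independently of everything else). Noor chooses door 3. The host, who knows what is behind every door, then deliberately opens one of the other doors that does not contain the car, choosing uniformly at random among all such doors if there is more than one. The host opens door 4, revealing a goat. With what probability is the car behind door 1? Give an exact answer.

2/13

Consider each possible location of the car in turn.
If it is behind either of doors 1 and 2 (prior 2/15 each): the host has 3 equally likely choices, so probability 1/3; weight (2/15)·(1/3) = 2/45 each.
If it is behind door 3 (prior 4/15): the host has 4 equally likely choices, so probability 1/4; weight (4/15)·(1/4) = 1/15.
If it is behind door 4 (prior 1/15): the host opened door 4, so this case is ruled out; weight (1/15)·0 = 0.
If it is behind door 5 (prior 2/5): the host has 3 equally likely choices, so probability 1/3; weight (2/5)·(1/3) = 2/15.
The weights sum to 13/45.
So P(the car behind door 1 | the host opened door 4) = (2/45) / (13/45) = 2/13.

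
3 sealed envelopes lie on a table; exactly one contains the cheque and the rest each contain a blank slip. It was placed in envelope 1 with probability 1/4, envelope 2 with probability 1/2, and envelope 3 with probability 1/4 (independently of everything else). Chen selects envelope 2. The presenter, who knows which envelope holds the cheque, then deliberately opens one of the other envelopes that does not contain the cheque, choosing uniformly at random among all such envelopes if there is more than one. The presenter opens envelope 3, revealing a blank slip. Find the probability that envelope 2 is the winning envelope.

Apply Bayes' rule, conditioning on where the cheque actually is.
If it is in envelope 1 (prior 1/4): the presenter has no choice, probability 1; weight (1/4)·1 = 1/4.
If it is in envelope 2 (prior 1/2): the presenter has 2 equally likely choices, so probability 1/2; weight (1/2)·(1/2) = 1/4.
If it is in envelope 3 (prior 1/4): the presenter opened envelope 3, so this case is ruled out; weight (1/4)·0 = 0.
The weights sum to 1/2.
So P(the cheque in envelope 2 | the presenter opened envelope 3) = (1/4) / (1/2) = 1/2.

1/2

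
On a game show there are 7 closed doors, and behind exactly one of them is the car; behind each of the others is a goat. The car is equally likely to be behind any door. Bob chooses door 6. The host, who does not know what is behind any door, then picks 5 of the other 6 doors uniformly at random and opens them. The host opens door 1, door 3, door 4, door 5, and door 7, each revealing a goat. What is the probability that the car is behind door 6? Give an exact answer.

Apply Bayes' rule, conditioning on where the car actually is.
If it is behind any of doors 1, 3, 4, 5, and 7 (prior 1/7 each): that door was opened and seen not to hold the prize — ruled out; weight (1/7)·0 = 0 each.
If it is behind either of doors 2 and 6 (prior 1/7 each): the host picks exactly this set with probability 1/6 regardless, and none is the prize; weight (1/7)·(1/6) = 1/42 each.
The weights sum to 1/21.
So P(the car behind door 6 | the host opened door 1, door 3, door 4, door 5, and door 7) = (1/42) / (1/21) = 1/2.

1/2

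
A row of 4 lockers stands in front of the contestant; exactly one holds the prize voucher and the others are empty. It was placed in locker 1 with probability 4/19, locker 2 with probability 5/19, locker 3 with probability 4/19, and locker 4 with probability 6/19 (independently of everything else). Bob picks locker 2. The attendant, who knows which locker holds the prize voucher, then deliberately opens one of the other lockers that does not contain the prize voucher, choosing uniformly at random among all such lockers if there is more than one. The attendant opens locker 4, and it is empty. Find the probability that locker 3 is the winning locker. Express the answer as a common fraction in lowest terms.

6/17

Apply Bayes' rule, conditioning on where the prize voucher actually is.
If it is in either of lockers 1 and 3 (prior 4/19 each): the attendant has 2 equally likely choices, so probability 1/2; weight (4/19)·(1/2) = 2/19 each.
If it is in locker 2 (prior 5/19): the attendant has 3 equally likely choices, so probability 1/3; weight (5/19)·(1/3) = 5/57.
If it is in locker 4 (prior 6/19): the attendant opened locker 4, so this case is ruled out; weight (6/19)·0 = 0.
The weights sum to 17/57.
So P(the prize voucher in locker 3 | the attendant opened locker 4) = (2/19) / (17/57) = 6/17.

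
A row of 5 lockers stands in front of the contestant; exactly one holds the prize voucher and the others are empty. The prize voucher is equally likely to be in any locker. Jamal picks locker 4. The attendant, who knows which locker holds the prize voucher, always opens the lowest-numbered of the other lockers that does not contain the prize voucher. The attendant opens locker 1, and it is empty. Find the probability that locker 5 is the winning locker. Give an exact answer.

1/4

Apply Bayes' rule, conditioning on where the prize voucher actually is.
If it is in locker 1 (prior 1/5): the attendant opened locker 1, so this case is ruled out; weight (1/5)·0 = 0.
If it is in any of lockers 2, 3, 4, and 5 (prior 1/5 each): locker 1 is the lowest-numbered option available, probability 1; weight (1/5)·1 = 1/5 each.
The weights sum to 4/5.
So P(the prize voucher in locker 5 | the attendant opened locker 1) = (1/5) / (4/5) = 1/4.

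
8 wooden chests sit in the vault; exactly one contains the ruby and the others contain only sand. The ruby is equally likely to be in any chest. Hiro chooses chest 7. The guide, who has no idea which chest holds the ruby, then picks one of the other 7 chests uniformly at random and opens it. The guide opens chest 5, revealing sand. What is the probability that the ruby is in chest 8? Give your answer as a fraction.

1/7

Because the guide chose which chest to open without knowing where the ruby is, the choice is independent of the prize location. Learning that chest 5 does not hold the ruby simply rules out that one location and leaves the remaining 7 chests still equally likely by symmetry.
So P(the ruby in chest 8) = 1/7.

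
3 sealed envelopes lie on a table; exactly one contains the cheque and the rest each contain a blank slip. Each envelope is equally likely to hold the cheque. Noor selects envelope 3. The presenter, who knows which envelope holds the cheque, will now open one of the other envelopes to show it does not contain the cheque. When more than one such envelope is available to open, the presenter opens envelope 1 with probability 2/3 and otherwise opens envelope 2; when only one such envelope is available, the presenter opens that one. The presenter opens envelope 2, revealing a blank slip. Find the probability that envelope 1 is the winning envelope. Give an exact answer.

3/4

Apply Bayes' rule, conditioning on where the cheque actually is.
If it is in envelope 1 (prior 1/3): only envelope 2 is available, probability 1; weight (1/3)·1 = 1/3.
If it is in envelope 2 (prior 1/3): the presenter opened envelope 2, so this case is ruled out; weight (1/3)·0 = 0.
If it is in envelope 3 (prior 1/3): envelope 1 is available but not opened, probability 1/3; weight (1/3)·(1/3) = 1/9.
The weights sum to 4/9.
So P(the cheque in envelope 1 | the presenter opened envelope 2) = (1/3) / (4/9) = 3/4.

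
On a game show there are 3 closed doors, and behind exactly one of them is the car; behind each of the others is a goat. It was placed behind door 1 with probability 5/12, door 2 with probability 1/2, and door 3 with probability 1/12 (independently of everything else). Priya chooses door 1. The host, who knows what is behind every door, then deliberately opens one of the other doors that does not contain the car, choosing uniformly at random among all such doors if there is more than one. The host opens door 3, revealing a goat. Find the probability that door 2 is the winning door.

Apply Bayes' rule, conditioning on where the car actually is.
If it is behind door 1 (prior 5/12): the host has 2 equally likely choices, so probability 1/2; weight (5/12)·(1/2) = 5/24.
If it is behind door 2 (prior 1/2): the host has no choice, probability 1; weight (1/2)·1 = 1/2.
If it is behind door 3 (prior 1/12): the host opened door 3, so this case is ruled out; weight (1/12)·0 = 0.
The weights sum to 17/24.
So P(the car behind door 2 | the host opened door 3) = (1/2) / (17/24) = 12/17.

12/17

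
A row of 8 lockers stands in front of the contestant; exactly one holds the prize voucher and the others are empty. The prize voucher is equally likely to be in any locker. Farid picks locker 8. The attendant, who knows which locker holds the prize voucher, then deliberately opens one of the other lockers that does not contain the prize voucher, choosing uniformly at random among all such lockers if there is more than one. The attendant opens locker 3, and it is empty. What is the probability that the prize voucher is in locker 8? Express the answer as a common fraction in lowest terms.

1/8

Consider each possible location of the prize voucher in turn.
If it is in any of lockers 1, 2, 4, 5, 6, and 7 (prior 1/8 each): the attendant has 6 equally likely choices, so probability 1/6; weight (1/8)·(1/6) = 1/48 each.
If it is in locker 3 (prior 1/8): the attendant opened locker 3, so this case is ruled out; weight (1/8)·0 = 0.
If it is in locker 8 (prior 1/8): the attendant has 7 equally likely choices, so probability 1/7; weight (1/8)·(1/7) = 1/56.
The weights sum to 1/7.
So P(the prize voucher in locker 8 | the attendant opened locker 3) = (1/56) / (1/7) = 1/8.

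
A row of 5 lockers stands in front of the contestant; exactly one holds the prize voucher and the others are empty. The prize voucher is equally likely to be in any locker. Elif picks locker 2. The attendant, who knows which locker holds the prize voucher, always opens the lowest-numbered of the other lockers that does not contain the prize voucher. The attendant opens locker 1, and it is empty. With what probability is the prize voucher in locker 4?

Apply Bayes' rule, conditioning on where the prize voucher actually is.
If it is in locker 1 (prior 1/5): the attendant opened locker 1, so this case is ruled out; weight (1/5)·0 = 0.
If it is in any of lockers 2, 3, 4, and 5 (prior 1/5 each): locker 1 is the lowest-numbered option available, probability 1; weight (1/5)·1 = 1/5 each.
The weights sum to 4/5.
So P(the prize voucher in locker 4 | the attendant opened locker 1) = (1/5) / (4/5) = 1/4.

1/4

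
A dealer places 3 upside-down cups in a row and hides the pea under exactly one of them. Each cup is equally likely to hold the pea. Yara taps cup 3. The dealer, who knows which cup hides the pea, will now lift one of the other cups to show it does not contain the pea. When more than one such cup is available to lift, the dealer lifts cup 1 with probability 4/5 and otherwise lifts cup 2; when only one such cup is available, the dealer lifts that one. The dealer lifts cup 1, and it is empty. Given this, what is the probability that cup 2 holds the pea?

5/9

Apply Bayes' rule, conditioning on where the pea actually is.
If it is under cup 1 (prior 1/3): the dealer opened cup 1, so this case is ruled out; weight (1/3)·0 = 0.
If it is under cup 2 (prior 1/3): only cup 1 is available, probability 1; weight (1/3)·1 = 1/3.
If it is under cup 3 (prior 1/3): cup 1 is available, opened with probability 4/5; weight (1/3)·(4/5) = 4/15.
The weights sum to 3/5.
So P(the pea under cup 2 | the dealer opened cup 1) = (1/3) / (3/5) = 5/9.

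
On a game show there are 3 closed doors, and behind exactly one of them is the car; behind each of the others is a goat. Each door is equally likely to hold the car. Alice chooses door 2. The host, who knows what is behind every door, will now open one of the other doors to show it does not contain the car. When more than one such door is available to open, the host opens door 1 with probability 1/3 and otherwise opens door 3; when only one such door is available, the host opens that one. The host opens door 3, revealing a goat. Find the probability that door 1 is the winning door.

Consider each possible location of the car in turn.
If it is behind door 1 (prior 1/3): only door 3 is available, probability 1; weight (1/3)·1 = 1/3.
If it is behind door 2 (prior 1/3): door 1 is available but not opened, probability 2/3; weight (1/3)·(2/3) = 2/9.
If it is behind door 3 (prior 1/3): the host opened door 3, so this case is ruled out; weight (1/3)·0 = 0.
The weights sum to 5/9.
So P(the car behind door 1 | the host opened door 3) = (1/3) / (5/9) = 3/5.

3/5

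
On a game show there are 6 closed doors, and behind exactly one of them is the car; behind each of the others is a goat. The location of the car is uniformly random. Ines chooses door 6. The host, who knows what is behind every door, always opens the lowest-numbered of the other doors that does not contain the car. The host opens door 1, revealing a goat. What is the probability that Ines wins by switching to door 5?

Apply Bayes' rule, conditioning on where the car actually is.
If it is behind door 1 (prior 1/6): the host opened door 1, so this case is ruled out; weight (1/6)·0 = 0.
If it is behind any of doors 2, 3, 4, 5, and 6 (prior 1/6 each): door 1 is the lowest-numbered option available, probability 1; weight (1/6)·1 = 1/6 each.
The weights sum to 5/6.
So P(the car behind door 5 | the host opened door 1) = (1/6) / (5/6) = 1/5.

1/5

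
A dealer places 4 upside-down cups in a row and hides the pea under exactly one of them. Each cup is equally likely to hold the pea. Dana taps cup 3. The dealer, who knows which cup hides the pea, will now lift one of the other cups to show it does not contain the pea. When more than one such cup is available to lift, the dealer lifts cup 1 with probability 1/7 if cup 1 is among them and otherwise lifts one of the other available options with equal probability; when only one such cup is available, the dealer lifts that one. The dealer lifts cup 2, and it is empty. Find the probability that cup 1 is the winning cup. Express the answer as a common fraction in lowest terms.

7/25

Consider each possible location of the pea in turn.
If it is under cup 1 (prior 1/4): cup 1 holds the prize so is unavailable; the dealer chooses uniformly among the 2 others, probability 1/2; weight (1/4)·(1/2) = 1/8.
If it is under cup 2 (prior 1/4): the dealer opened cup 2, so this case is ruled out; weight (1/4)·0 = 0.
If it is under cup 3 (prior 1/4): cup 1 is available but not opened; cup 2 gets probability (1 − 1/7)/2 = 3/7; weight (1/4)·(3/7) = 3/28.
If it is under cup 4 (prior 1/4): cup 1 is available but not opened, probability 6/7; weight (1/4)·(6/7) = 3/14.
The weights sum to 25/56.
So P(the pea under cup 1 | the dealer opened cup 2) = (1/8) / (25/56) = 7/25.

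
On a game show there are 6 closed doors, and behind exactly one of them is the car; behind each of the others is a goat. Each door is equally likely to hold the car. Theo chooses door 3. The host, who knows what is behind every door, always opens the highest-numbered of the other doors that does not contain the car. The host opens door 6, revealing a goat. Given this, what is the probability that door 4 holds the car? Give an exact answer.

1/5

Condition on the true location of the car.
If it is behind any of doors 1, 2, 3, 4, and 5 (prior 1/6 each): door 6 is the highest-numbered option available, probability 1; weight (1/6)·1 = 1/6 each.
If it is behind door 6 (prior 1/6): the host opened door 6, so this case is ruled out; weight (1/6)·0 = 0.
The weights sum to 5/6.
So P(the car behind door 4 | the host opened door 6) = (1/6) / (5/6) = 1/5.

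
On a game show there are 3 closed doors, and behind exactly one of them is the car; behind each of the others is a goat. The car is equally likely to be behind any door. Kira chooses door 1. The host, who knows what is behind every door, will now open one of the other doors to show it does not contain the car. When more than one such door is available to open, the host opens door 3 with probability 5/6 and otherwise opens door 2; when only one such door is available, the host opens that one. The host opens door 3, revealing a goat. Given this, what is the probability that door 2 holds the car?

Condition on the true location of the car.
If it is behind door 1 (prior 1/3): door 3 is available, opened with probability 5/6; weight (1/3)·(5/6) = 5/18.
If it is behind door 2 (prior 1/3): only door 3 is available, probability 1; weight (1/3)·1 = 1/3.
If it is behind door 3 (prior 1/3): the host opened door 3, so this case is ruled out; weight (1/3)·0 = 0.
The weights sum to 11/18.
So P(the car behind door 2 | the host opened door 3) = (1/3) / (11/18) = 6/11.

6/11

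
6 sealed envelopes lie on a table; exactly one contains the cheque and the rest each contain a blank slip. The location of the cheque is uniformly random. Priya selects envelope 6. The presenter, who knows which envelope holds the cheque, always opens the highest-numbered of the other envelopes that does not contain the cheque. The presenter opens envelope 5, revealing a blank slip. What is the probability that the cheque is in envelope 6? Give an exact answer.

1/5

Condition on the true location of the cheque.
If it is in any of envelopes 1, 2, 3, 4, and 6 (prior 1/6 each): envelope 5 is the highest-numbered option available, probability 1; weight (1/6)·1 = 1/6 each.
If it is in envelope 5 (prior 1/6): the presenter opened envelope 5, so this case is ruled out; weight (1/6)·0 = 0.
The weights sum to 5/6.
So P(the cheque in envelope 6 | the presenter opened envelope 5) = (1/6) / (5/6) = 1/5.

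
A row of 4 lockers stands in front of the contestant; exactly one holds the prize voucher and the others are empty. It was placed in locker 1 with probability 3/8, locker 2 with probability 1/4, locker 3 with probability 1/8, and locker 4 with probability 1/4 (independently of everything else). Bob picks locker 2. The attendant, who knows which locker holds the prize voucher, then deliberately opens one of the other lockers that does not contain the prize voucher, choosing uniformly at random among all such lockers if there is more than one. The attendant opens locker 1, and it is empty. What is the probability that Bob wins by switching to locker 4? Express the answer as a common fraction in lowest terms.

Consider each possible location of the prize voucher in turn.
If it is in locker 1 (prior 3/8): the attendant opened locker 1, so this case is ruled out; weight (3/8)·0 = 0.
If it is in locker 2 (prior 1/4): the attendant has 3 equally likely choices, so probability 1/3; weight (1/4)·(1/3) = 1/12.
If it is in locker 3 (prior 1/8): the attendant has 2 equally likely choices, so probability 1/2; weight (1/8)·(1/2) = 1/16.
If it is in locker 4 (prior 1/4): the attendant has 2 equally likely choices, so probability 1/2; weight (1/4)·(1/2) = 1/8.
The weights sum to 13/48.
So P(the prize voucher in locker 4 | the attendant opened locker 1) = (1/8) / (13/48) = 6/13.

6/13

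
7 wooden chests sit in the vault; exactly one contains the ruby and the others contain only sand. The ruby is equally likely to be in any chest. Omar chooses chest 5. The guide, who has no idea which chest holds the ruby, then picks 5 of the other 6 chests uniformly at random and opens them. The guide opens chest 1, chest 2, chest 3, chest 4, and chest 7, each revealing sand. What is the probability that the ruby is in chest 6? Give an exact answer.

1/2

Apply Bayes' rule, conditioning on where the ruby actually is.
If it is in any of chests 1, 2, 3, 4, and 7 (prior 1/7 each): that chest was opened and seen not to hold the prize — ruled out; weight (1/7)·0 = 0 each.
If it is in either of chests 5 and 6 (prior 1/7 each): the guide picks exactly this set with probability 1/6 regardless, and none is the prize; weight (1/7)·(1/6) = 1/42 each.
The weights sum to 1/21.
So P(the ruby in chest 6 | the guide opened chest 1, chest 2, chest 3, chest 4, and chest 7) = (1/42) / (1/21) = 1/2.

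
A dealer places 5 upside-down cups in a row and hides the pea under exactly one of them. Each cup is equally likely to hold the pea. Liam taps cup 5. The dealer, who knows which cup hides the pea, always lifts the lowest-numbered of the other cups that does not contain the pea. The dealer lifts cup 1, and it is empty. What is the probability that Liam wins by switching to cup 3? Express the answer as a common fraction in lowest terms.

1/4

Consider each possible location of the pea in turn.
If it is under cup 1 (prior 1/5): the dealer opened cup 1, so this case is ruled out; weight (1/5)·0 = 0.
If it is under any of cups 2, 3, 4, and 5 (prior 1/5 each): cup 1 is the lowest-numbered option available, probability 1; weight (1/5)·1 = 1/5 each.
The weights sum to 4/5.
So P(the pea under cup 3 | the dealer opened cup 1) = (1/5) / (4/5) = 1/4.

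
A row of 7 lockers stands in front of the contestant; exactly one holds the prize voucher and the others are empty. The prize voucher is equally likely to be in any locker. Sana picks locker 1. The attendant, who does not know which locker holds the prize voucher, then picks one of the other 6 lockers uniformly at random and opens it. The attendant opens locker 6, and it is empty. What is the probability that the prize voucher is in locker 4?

Apply Bayes' rule, conditioning on where the prize voucher actually is.
If it is in any of lockers 1, 2, 3, 4, 5, and 7 (prior 1/7 each): the attendant picks locker 6 with probability 1/6 regardless, and it is not the prize; weight (1/7)·(1/6) = 1/42 each.
If it is in locker 6 (prior 1/7): the attendant opened locker 6, so this case is ruled out; weight (1/7)·0 = 0.
The weights sum to 1/7.
So P(the prize voucher in locker 4 | the attendant opened locker 6) = (1/42) / (1/7) = 1/6.

1/6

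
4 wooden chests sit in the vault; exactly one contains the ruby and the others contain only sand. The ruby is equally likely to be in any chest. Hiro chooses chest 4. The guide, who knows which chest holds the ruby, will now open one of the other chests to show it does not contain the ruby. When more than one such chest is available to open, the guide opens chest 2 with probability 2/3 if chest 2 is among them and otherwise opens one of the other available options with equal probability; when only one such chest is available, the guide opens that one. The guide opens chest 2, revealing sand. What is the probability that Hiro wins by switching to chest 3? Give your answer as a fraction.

1/3

Consider each possible location of the ruby in turn.
If it is in any of chests 1, 3, and 4 (prior 1/4 each): chest 2 is available, opened with probability 2/3; weight (1/4)·(2/3) = 1/6 each.
If it is in chest 2 (prior 1/4): the guide opened chest 2, so this case is ruled out; weight (1/4)·0 = 0.
The weights sum to 1/2.
So P(the ruby in chest 3 | the guide opened chest 2) = (1/6) / (1/2) = 1/3.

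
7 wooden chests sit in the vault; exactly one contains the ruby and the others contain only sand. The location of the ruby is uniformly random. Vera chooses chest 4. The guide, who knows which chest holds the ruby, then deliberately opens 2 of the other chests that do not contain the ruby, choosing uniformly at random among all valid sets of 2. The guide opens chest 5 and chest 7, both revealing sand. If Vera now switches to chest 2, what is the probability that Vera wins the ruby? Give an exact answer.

Condition on the true location of the ruby.
If it is in any of chests 1, 2, 3, and 6 (prior 1/7 each): the guide has 10 equally likely choices, so probability 1/10; weight (1/7)·(1/10) = 1/70 each.
If it is in chest 4 (prior 1/7): the guide has 15 equally likely choices, so probability 1/15; weight (1/7)·(1/15) = 1/105.
If it is in either of chests 5 and 7 (prior 1/7 each): that chest was opened and seen not to hold the prize — ruled out; weight (1/7)·0 = 0 each.
The weights sum to 1/15.
So P(the ruby in chest 2 | the guide opened chest 5 and chest 7) = (1/70) / (1/15) = 3/14.

3/14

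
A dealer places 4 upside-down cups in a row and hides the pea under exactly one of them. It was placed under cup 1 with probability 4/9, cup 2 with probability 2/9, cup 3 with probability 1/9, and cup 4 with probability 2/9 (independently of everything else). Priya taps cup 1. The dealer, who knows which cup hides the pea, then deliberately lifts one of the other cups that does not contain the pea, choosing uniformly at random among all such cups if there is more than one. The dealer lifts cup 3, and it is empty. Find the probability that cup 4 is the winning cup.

Apply Bayes' rule, conditioning on where the pea actually is.
If it is under cup 1 (prior 4/9): the dealer has 3 equally likely choices, so probability 1/3; weight (4/9)·(1/3) = 4/27.
If it is under either of cups 2 and 4 (prior 2/9 each): the dealer has 2 equally likely choices, so probability 1/2; weight (2/9)·(1/2) = 1/9 each.
If it is under cup 3 (prior 1/9): the dealer opened cup 3, so this case is ruled out; weight (1/9)·0 = 0.
The weights sum to 10/27.
So P(the pea under cup 4 | the dealer opened cup 3) = (1/9) / (10/27) = 3/10.

3/10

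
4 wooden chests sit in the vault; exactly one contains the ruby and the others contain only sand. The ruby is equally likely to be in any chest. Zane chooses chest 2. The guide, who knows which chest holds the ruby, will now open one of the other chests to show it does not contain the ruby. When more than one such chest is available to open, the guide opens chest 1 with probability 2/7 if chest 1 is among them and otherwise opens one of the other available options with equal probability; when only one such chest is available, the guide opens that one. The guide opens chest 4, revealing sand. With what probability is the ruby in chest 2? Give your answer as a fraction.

Consider each possible location of the ruby in turn.
If it is in chest 1 (prior 1/4): chest 1 holds the prize so is unavailable; the guide chooses uniformly among the 2 others, probability 1/2; weight (1/4)·(1/2) = 1/8.
If it is in chest 2 (prior 1/4): chest 1 is available but not opened; chest 4 gets probability (1 − 2/7)/2 = 5/14; weight (1/4)·(5/14) = 5/56.
If it is in chest 3 (prior 1/4): chest 1 is available but not opened, probability 5/7; weight (1/4)·(5/7) = 5/28.
If it is in chest 4 (prior 1/4): the guide opened chest 4, so this case is ruled out; weight (1/4)·0 = 0.
The weights sum to 11/28.
So P(the ruby in chest 2 | the guide opened chest 4) = (5/56) / (11/28) = 5/22.

5/22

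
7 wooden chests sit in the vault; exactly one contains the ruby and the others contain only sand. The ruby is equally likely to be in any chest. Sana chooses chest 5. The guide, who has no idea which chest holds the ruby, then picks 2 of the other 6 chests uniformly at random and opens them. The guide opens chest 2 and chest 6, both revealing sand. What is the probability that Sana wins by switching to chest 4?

1/5

Because the guide chose which chests to open without knowing where the ruby is, the choice is independent of the prize location. Learning that none of the 2 opened chests holds the ruby simply rules out those 2 locations and leaves the remaining 5 chests still equally likely by symmetry.
So P(the ruby in chest 4) = 1/5.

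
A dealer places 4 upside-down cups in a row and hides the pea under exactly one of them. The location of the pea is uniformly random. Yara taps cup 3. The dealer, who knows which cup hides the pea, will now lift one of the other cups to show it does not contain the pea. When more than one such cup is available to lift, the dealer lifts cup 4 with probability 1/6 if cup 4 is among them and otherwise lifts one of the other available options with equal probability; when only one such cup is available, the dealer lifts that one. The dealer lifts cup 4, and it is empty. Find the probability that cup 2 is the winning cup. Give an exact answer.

Consider each possible location of the pea in turn.
If it is under any of cups 1, 2, and 3 (prior 1/4 each): cup 4 is available, opened with probability 1/6; weight (1/4)·(1/6) = 1/24 each.
If it is under cup 4 (prior 1/4): the dealer opened cup 4, so this case is ruled out; weight (1/4)·0 = 0.
The weights sum to 1/8.
So P(the pea under cup 2 | the dealer opened cup 4) = (1/24) / (1/8) = 1/3.

1/3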